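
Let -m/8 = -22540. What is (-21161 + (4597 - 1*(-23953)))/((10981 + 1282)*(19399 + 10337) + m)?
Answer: 7389/364832888 ≈ 2.0253e-5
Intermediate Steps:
m = 180320 (m = -8*(-22540) = 180320)
(-21161 + (4597 - 1*(-23953)))/((10981 + 1282)*(19399 + 10337) + m) = (-21161 + (4597 - 1*(-23953)))/((10981 + 1282)*(19399 + 10337) + 180320) = (-21161 + (4597 + 23953))/(12263*29736 + 180320) = (-21161 + 28550)/(364652568 + 180320) = 7389/364832888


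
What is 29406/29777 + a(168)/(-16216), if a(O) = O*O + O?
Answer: -46072611/60357979 ≈ -0.76332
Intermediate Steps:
a(O) = O + O² (a(O) = O² + O = O + O²)
29406/29777 + a(168)/(-16216) = 29406/29777 + (168*(1 + 168))/(-16216) = 29406*(1/29777) + (168*169)*(-1/16216) = 29406/29777 + 28392*(-1/16216) = 29406/29777 - 3549/2027 = -46072611/60357979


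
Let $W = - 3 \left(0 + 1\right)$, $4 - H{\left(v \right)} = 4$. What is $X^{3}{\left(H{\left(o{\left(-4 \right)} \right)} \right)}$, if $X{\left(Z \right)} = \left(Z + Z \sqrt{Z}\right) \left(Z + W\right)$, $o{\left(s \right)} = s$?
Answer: $0$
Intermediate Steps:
$H{\left(v \right)} = 0$ ($H{\left(v \right)} = 4 - 4 = 0$)
$W = -3$ ($W = \left(-3\right) 1 = -3$)
$X{\left(Z \right)} = \left(-3 + Z\right) \left(Z + Z^{\frac{3}{2}}\right)$ ($X{\left(Z \right)} = \left(Z + Z \sqrt{Z}\right) \left(Z - 3\right) = \left(Z + Z^{\frac{3}{2}}\right) \left(-3 + Z\right) = \left(-3 + Z\right) \left(Z + Z^{\frac{3}{2}}\right)$)
$X^{3}{\left(H{\left(o{\left(-4 \right)} \right)} \right)} = \left(0^{2} + 0^{\frac{5}{2}} - 0 - 3 \cdot 0^{\frac{3}{2}}\right)^{3} = \left(0 + 0 + 0 - 0\right)^{3} = \left(0 + 0 + 0 + 0\right)^{3} = 0^{3} = 0$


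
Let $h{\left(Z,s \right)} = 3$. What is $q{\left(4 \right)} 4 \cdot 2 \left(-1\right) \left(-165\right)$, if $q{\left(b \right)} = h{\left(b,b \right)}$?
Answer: $3960$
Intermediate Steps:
$q{\left(b \right)} = 3$
$q{\left(4 \right)} 4 \cdot 2 \left(-1\right) \left(-165\right) = 3 \cdot 4 \cdot 2 \left(-1\right) \left(-165\right) = 3 \cdot 8 \left(-1\right) \left(-165\right) = 3 \left(-8\right) \left(-165\right) = \left(-24\right) \left(-165\right) = 3960$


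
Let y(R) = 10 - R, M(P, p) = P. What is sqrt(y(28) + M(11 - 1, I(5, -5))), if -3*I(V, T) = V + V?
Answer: 2*I*sqrt(2) ≈ 2.8284*I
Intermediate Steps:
I(V, T) = -2*V/3 (I(V, T) = -(V + V)/3 = -2*V/3)
sqrt(y(28) + M(11 - 1, I(5, -5))) = sqrt((10 - 1*28) + (11 - 1)) = sqrt((10 - 28) + 10) = sqrt(-18 + 10) = sqrt(-8) = 2*I*sqrt(2)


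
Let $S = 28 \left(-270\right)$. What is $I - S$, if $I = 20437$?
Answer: $27997$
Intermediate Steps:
$S = -7560$
$I - S = 20437 - -7560 = 20437 + 7560 = 27997$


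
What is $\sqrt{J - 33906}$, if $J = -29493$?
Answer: $i \sqrt{63399} \approx 251.79 i$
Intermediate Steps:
$\sqrt{J - 33906} = \sqrt{-29493 - 33906} = \sqrt{-63399} = i \sqrt{63399}$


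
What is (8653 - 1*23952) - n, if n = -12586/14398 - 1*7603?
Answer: -55397211/7199 ≈ -7695.1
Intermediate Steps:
n = -54740290/7199 (n = -12586*1/14398 - 7603 = -6293/7199 - 7603 = -54740290/7199 ≈ -7603.9)
(8653 - 1*23952) - n = (8653 - 1*23952) - 1*(-54740290/7199) = (8653 - 23952) + 54740290/7199 = -15299 + 54740290/7199 = -55397211/7199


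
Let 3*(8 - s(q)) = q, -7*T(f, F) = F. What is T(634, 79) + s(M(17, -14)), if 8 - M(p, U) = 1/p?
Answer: -706/119 ≈ -5.9328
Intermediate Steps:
M(p, U) = 8 - 1/p
T(f, F) = -F/7
s(q) = 8 - q/3
T(634, 79) + s(M(17, -14)) = -1/7*79 + (8 - (8 - 1/17)/3) = -79/7 + (8 - (8 - 1*1/17)/3) = -79/7 + (8 - (8 - 1/17)/3) = -79/7 + (8 - 1/3*135/17) = -79/7 + (8 - 45/17) = -79/7 + 91/17 = -706/119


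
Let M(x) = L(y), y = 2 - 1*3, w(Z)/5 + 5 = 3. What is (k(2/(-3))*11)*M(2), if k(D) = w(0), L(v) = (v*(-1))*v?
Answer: 110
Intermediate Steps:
w(Z) = -10 (w(Z) = -25 + 5*3 = -25 + 15 = -10)
y = -1 (y = 2 - 3 = -1)
L(v) = -v² (L(v) = (-v)*v = -v²)
k(D) = -10
M(x) = -1 (M(x) = -1*(-1)² = -1*1 = -1)
(k(2/(-3))*11)*M(2) = -10*11*(-1) = -110*(-1) = 110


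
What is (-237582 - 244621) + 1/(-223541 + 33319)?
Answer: -91725619067/190222 ≈ -4.8220e+5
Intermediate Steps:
(-237582 - 244621) + 1/(-223541 + 33319) = -482203 + 1/(-190222) = -482203 - 1/190222 = -91725619067/190222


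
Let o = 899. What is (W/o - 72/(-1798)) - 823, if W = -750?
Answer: -740591/899 ≈ -823.79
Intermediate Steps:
(W/o - 72/(-1798)) - 823 = (-750/899 - 72/(-1798)) - 823 = (-750*1/899 - 72*(-1/1798)) - 823 = (-750/899 + 36/899) - 823 = -714/899 - 823 = -740591/899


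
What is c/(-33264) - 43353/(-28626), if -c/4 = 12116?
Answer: 58946347/19837818 ≈ 2.9714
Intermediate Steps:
c = -48464 (c = -4*12116 = -48464)
c/(-33264) - 43353/(-28626) = -48464/(-33264) - 43353/(-28626) = -48464*(-1/33264) - 43353*(-1/28626) = 3029/2079 + 14451/9542 = 58946347/19837818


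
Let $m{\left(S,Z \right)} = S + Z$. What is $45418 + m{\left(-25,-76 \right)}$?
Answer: $45317$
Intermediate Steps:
$45418 + m{\left(-25,-76 \right)} = 45418 - 101 = 45317$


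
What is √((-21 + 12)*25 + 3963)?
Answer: √3738 ≈ 61.139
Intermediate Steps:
√((-21 + 12)*25 + 3963) = √(-9*25 + 3963) = √(-225 + 3963) = √3738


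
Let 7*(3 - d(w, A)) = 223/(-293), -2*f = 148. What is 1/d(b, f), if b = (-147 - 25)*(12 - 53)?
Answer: 2051/6376 ≈ 0.32167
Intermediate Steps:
b = 7052 (b = -172*(-41) = 7052)
f = -74 (f = -½*148 = -74)
d(w, A) = 6376/2051 (d(w, A) = 3 - 223/(7*(-293)) = 3 - 223*(-1)/(7*293) = 3 - ⅐*(-223/293) = 3 + 223/2051 = 6376/2051)
1/d(b, f) = 1/(6376/2051) = 2051/6376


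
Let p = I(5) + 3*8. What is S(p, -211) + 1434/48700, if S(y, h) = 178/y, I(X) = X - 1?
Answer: 544297/85225 ≈ 6.3866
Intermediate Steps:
I(X) = -1 + X
p = 28 (p = (-1 + 5) + 3*8 = 4 + 24 = 28)
S(p, -211) + 1434/48700 = 178/28 + 1434/48700 = 178*(1/28) + 1434*(1/48700) = 89/14 + 717/24350 = 544297/85225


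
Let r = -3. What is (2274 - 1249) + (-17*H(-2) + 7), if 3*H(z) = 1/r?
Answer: 9305/9 ≈ 1033.9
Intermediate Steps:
H(z) = -⅑ (H(z) = (⅓)/(-3) = (⅓)*(-⅓) = -⅑)
(2274 - 1249) + (-17*H(-2) + 7) = (2274 - 1249) + (-17*(-⅑) + 7) = 1025 + (17/9 + 7) = 1025 + 80/9 = 9305/9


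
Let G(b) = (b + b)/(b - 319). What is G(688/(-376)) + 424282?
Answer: 6397748450/15079 ≈ 4.2428e+5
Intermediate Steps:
G(b) = 2*b/(-319 + b) (G(b) = (2*b)/(-319 + b) = 2*b/(-319 + b))
G(688/(-376)) + 424282 = 2*(688/(-376))/(-319 + 688/(-376)) + 424282 = 2*(688*(-1/376))/(-319 + 688*(-1/376)) + 424282 = 2*(-86/47)/(-319 - 86/47) + 424282 = 2*(-86/47)/(-15079/47) + 424282 = 2*(-86/47)*(-47/15079) + 424282 = 172/15079 + 424282 = 6397748450/15079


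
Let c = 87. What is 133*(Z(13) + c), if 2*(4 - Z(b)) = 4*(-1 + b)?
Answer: 8911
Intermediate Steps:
Z(b) = 6 - 2*b (Z(b) = 4 - 2*(-1 + b) = 4 - (-4 + 4*b)/2 = 4 + (2 - 2*b) = 6 - 2*b)
133*(Z(13) + c) = 133*((6 - 2*13) + 87) = 133*((6 - 26) + 87) = 133*(-20 + 87) = 133*67 = 8911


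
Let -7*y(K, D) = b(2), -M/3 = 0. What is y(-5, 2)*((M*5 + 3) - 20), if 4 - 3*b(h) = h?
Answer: 34/21 ≈ 1.6190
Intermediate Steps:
b(h) = 4/3 - h/3
M = 0 (M = -3*0 = 0)
y(K, D) = -2/21 (y(K, D) = -(4/3 - ⅓*2)/7 = -(4/3 - ⅔)/7 = -⅐*⅔ = -2/21)
y(-5, 2)*((M*5 + 3) - 20) = -2*((0*5 + 3) - 20)/21 = -2*((0 + 3) - 20)/21 = -2*(3 - 20)/21 = -2/21*(-17) = 34/21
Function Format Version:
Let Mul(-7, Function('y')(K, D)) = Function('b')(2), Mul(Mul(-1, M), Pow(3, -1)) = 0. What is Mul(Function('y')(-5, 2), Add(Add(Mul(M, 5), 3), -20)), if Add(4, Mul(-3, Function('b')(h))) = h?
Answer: Rational(34, 21) ≈ 1.6190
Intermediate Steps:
Function('b')(h) = Add(Rational(4, 3), Mul(Rational(-1, 3), h))
M = 0 (M = Mul(-3, 0) = 0)
Function('y')(K, D) = Rational(-2, 21) (Function('y')(K, D) = Mul(Rational(-1, 7), Add(Rational(4, 3), Mul(Rational(-1, 3), 2))) = Mul(Rational(-1, 7), Add(Rational(4, 3), Rational(-2, 3))) = Mul(Rational(-1, 7), Rational(2, 3)) = Rational(-2, 21))
Mul(Function('y')(-5, 2), Add(Add(Mul(M, 5), 3), -20)) = Mul(Rational(-2, 21), Add(Add(Mul(0, 5), 3), -20)) = Mul(Rational(-2, 21), Add(Add(0, 3), -20)) = Mul(Rational(-2, 21), Add(3, -20)) = Mul(Rational(-2, 21), -17) = Rational(34, 21)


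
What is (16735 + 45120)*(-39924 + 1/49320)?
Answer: -24359138320909/9864 ≈ -2.4695e+9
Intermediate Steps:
(16735 + 45120)*(-39924 + 1/49320) = 61855*(-39924 + 1/49320) = 61855*(-1969051679/49320) = -24359138320909/9864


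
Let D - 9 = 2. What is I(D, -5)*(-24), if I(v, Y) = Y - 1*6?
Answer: 264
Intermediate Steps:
D = 11 (D = 9 + 2 = 11)
I(v, Y) = -6 + Y (I(v, Y) = Y - 6 = -6 + Y)
I(D, -5)*(-24) = (-6 - 5)*(-24) = -11*(-24) = 264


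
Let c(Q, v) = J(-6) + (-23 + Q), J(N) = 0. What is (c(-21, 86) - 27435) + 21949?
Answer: -5530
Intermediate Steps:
c(Q, v) = -23 + Q (c(Q, v) = 0 + (-23 + Q) = -23 + Q)
(c(-21, 86) - 27435) + 21949 = ((-23 - 21) - 27435) + 21949 = (-44 - 27435) + 21949 = -27479 + 21949 = -5530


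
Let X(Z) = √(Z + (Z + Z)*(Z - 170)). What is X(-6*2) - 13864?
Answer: -13798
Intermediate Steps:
X(Z) = √(Z + 2*Z*(-170 + Z)) (X(Z) = √(Z + (2*Z)*(-170 + Z)) = √(Z + 2*Z*(-170 + Z)))
X(-6*2) - 13864 = √((-6*2)*(-339 + 2*(-6*2))) - 13864 = √(-12*(-339 + 2*(-12))) - 13864 = √(-12*(-339 - 24)) - 13864 = √(-12*(-363)) - 13864 = √4356 - 13864 = 66 - 13864 = -13798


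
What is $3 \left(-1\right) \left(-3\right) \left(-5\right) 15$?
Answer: $-675$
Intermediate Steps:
$3 \left(-1\right) \left(-3\right) \left(-5\right) 15 = \left(-3\right) \left(-3\right) \left(-5\right) 15 = 9 \left(-5\right) 15 = \left(-45\right) 15 = -675$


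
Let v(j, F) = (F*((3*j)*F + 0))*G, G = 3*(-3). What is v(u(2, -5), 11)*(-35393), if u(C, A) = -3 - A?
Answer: 231257862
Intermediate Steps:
G = -9
v(j, F) = -27*j*F² (v(j, F) = (F*((3*j)*F + 0))*(-9) = (F*(3*F*j + 0))*(-9) = (F*(3*F*j))*(-9) = (3*j*F²)*(-9) = -27*j*F²)
v(u(2, -5), 11)*(-35393) = -27*(-3 - 1*(-5))*11²*(-35393) = -27*(-3 + 5)*121*(-35393) = -27*2*121*(-35393) = -6534*(-35393) = 231257862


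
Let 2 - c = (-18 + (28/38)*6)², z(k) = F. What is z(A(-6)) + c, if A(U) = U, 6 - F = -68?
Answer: -39128/361 ≈ -108.39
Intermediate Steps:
F = 74 (F = 6 - 1*(-68) = 6 + 68 = 74)
z(k) = 74
c = -65842/361 (c = 2 - (-18 + (28/38)*6)² = 2 - (-18 + (28*(1/38))*6)² = 2 - (-18 + (14/19)*6)² = 2 - (-18 + 84/19)² = 2 - (-258/19)² = 2 - 1*66564/361 = 2 - 66564/361 = -65842/361 ≈ -182.39)
z(A(-6)) + c = 74 - 65842/361 = -39128/361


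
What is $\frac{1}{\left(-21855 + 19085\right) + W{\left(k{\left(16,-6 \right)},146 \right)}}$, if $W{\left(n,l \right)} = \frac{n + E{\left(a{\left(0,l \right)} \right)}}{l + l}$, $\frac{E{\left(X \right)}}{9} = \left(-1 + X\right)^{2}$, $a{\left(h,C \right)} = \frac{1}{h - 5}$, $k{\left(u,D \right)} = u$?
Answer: $- \frac{1825}{5055069} \approx -0.00036102$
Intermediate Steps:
$a{\left(h,C \right)} = \frac{1}{-5 + h}$
$E{\left(X \right)} = 9 \left(-1 + X\right)^{2}$
$W{\left(n,l \right)} = \frac{\frac{324}{25} + n}{2 l}$ ($W{\left(n,l \right)} = \frac{n + 9 \left(-1 + \frac{1}{-5 + 0}\right)^{2}}{l + l} = \frac{n + 9 \left(-1 + \frac{1}{-5}\right)^{2}}{2 l} = \left(n + 9 \left(-1 - \frac{1}{5}\right)^{2}\right) \frac{1}{2 l} = \left(n + 9 \left(- \frac{6}{5}\right)^{2}\right) \frac{1}{2 l} = \left(n + 9 \cdot \frac{36}{25}\right) \frac{1}{2 l} = \left(n + \frac{324}{25}\right) \frac{1}{2 l} = \left(\frac{324}{25} + n\right) \frac{1}{2 l} = \frac{\frac{324}{25} + n}{2 l}$)
$\frac{1}{\left(-21855 + 19085\right) + W{\left(k{\left(16,-6 \right)},146 \right)}} = \frac{1}{\left(-21855 + 19085\right) + \frac{324 + 25 \cdot 16}{50 \cdot 146}} = \frac{1}{-2770 + \frac{1}{50} \cdot \frac{1}{146} \left(324 + 400\right)} = \frac{1}{-2770 + \frac{1}{50} \cdot \frac{1}{146} \cdot 724} = \frac{1}{-2770 + \frac{181}{1825}} = \frac{1}{- \frac{5055069}{1825}} = - \frac{1825}{5055069}$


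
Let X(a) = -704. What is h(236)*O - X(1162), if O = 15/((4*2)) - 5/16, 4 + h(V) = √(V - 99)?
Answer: 2791/4 + 25*√137/16 ≈ 716.04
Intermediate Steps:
h(V) = -4 + √(-99 + V) (h(V) = -4 + √(V - 99) = -4 + √(-99 + V))
O = 25/16 (O = 15/8 - 5*1/16 = 15*(⅛) - 5/16 = 15/8 - 5/16 = 25/16 ≈ 1.5625)
h(236)*O - X(1162) = (-4 + √(-99 + 236))*(25/16) - 1*(-704) = (-4 + √137)*(25/16) + 704 = (-25/4 + 25*√137/16) + 704 = 2791/4 + 25*√137/16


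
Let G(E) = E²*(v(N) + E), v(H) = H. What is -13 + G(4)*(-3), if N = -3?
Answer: -61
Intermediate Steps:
G(E) = E²*(-3 + E)
-13 + G(4)*(-3) = -13 + (4²*(-3 + 4))*(-3) = -13 + (16*1)*(-3) = -13 + 16*(-3) = -13 - 48 = -61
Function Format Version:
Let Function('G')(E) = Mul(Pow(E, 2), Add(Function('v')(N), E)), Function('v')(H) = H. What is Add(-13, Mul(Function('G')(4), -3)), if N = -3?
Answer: -61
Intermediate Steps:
Function('G')(E) = Mul(Pow(E, 2), Add(-3, E))
Add(-13, Mul(Function('G')(4), -3)) = Add(-13, Mul(Mul(Pow(4, 2), Add(-3, 4)), -3)) = Add(-13, Mul(Mul(16, 1), -3)) = Add(-13, Mul(16, -3)) = Add(-13, -48) = -61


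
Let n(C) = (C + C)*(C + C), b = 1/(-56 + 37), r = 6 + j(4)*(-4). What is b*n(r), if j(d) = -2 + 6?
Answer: -400/19 ≈ -21.053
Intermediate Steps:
j(d) = 4
r = -10 (r = 6 + 4*(-4) = 6 - 16 = -10)
b = -1/19 (b = 1/(-19) = -1/19 ≈ -0.052632)
n(C) = 4*C² (n(C) = (2*C)*(2*C) = 4*C²)
b*n(r) = -4*(-10)²/19 = -4*100/19 = -1/19*400 = -400/19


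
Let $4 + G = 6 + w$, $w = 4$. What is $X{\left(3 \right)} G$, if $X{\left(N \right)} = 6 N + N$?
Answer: $126$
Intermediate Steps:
$X{\left(N \right)} = 7 N$
$G = 6$ ($G = -4 + \left(6 + 4\right) = -4 + 10 = 6$)
$X{\left(3 \right)} G = 7 \cdot 3 \cdot 6 = 21 \cdot 6 = 126$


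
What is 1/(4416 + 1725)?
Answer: 1/6141 ≈ 0.00016284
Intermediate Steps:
1/(4416 + 1725) = 1/6141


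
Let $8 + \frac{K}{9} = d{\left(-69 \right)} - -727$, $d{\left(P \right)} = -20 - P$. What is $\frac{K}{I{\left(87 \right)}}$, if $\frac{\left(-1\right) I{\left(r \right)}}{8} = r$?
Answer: $- \frac{288}{29} \approx -9.931$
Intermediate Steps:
$I{\left(r \right)} = - 8 r$
$K = 6912$ ($K = -72 + 9 \left(\left(-20 - -69\right) - -727\right) = -72 + 9 \left(\left(-20 + 69\right) + 727\right) = -72 + 9 \left(49 + 727\right) = -72 + 9 \cdot 776 = -72 + 6984 = 6912$)
$\frac{K}{I{\left(87 \right)}} = \frac{6912}{\left(-8\right) 87} = \frac{6912}{-696} = 6912 \left(- \frac{1}{696}\right) = - \frac{288}{29}$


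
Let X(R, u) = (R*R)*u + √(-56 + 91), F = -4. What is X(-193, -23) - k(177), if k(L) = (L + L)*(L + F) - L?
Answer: -917792 + √35 ≈ -9.1779e+5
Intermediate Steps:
X(R, u) = √35 + u*R² (X(R, u) = R²*u + √35 = u*R² + √35 = √35 + u*R²)
k(L) = -L + 2*L*(-4 + L) (k(L) = (L + L)*(L - 4) - L = (2*L)*(-4 + L) - L = 2*L*(-4 + L) - L = -L + 2*L*(-4 + L))
X(-193, -23) - k(177) = (√35 - 23*(-193)²) - 177*(-9 + 2*177) = (√35 - 23*37249) - 177*(-9 + 354) = (√35 - 856727) - 177*345 = (-856727 + √35) - 1*61065 = (-856727 + √35) - 61065 = -917792 + √35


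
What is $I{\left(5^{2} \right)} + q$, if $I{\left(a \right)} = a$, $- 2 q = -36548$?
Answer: $18299$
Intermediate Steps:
$q = 18274$ ($q = \left(- \frac{1}{2}\right) \left(-36548\right) = 18274$)
$I{\left(5^{2} \right)} + q = 5^{2} + 18274 = 25 + 18274 = 18299$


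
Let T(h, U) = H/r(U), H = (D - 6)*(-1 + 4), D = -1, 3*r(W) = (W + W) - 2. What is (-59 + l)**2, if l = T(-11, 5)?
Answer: 286225/64 ≈ 4472.3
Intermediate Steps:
r(W) = -2/3 + 2*W/3 (r(W) = ((W + W) - 2)/3 = (2*W - 2)/3 = (-2 + 2*W)/3 = -2/3 + 2*W/3)
H = -21 (H = (-1 - 6)*(-1 + 4) = -7*3 = -21)
T(h, U) = -21/(-2/3 + 2*U/3)
l = -63/8 (l = -63/(-2 + 2*5) = -63/(-2 + 10) = -63/8 ≈ -7.8750)
(-59 + l)**2 = (-59 - 63/8)**2 = (-535/8)**2 = 286225/64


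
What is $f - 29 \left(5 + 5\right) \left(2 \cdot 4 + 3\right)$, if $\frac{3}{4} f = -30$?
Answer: $-3230$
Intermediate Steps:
$f = -40$ ($f = \frac{4}{3} \left(-30\right) = -40$)
$f - 29 \left(5 + 5\right) \left(2 \cdot 4 + 3\right) = -40 - 29 \left(5 + 5\right) \left(2 \cdot 4 + 3\right) = -40 - 29 \cdot 10 \left(8 + 3\right) = -40 - 29 \cdot 10 \cdot 11 = -40 - 3190 = -3230$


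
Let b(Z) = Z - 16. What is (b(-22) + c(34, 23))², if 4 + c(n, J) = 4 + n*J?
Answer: 553536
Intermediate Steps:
c(n, J) = J*n (c(n, J) = -4 + (4 + n*J) = -4 + (4 + J*n) = J*n)
b(Z) = -16 + Z
(b(-22) + c(34, 23))² = ((-16 - 22) + 23*34)² = (-38 + 782)² = 744² = 553536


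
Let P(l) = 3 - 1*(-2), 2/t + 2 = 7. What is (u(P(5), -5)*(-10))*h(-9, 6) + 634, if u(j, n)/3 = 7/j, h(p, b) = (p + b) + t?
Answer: 3716/5 ≈ 743.20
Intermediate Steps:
t = ⅖ (t = 2/(-2 + 7) = 2/5 = 2*(⅕) = ⅖ ≈ 0.40000)
P(l) = 5 (P(l) = 3 + 2 = 5)
h(p, b) = ⅖ + b + p (h(p, b) = (p + b) + ⅖ = (b + p) + ⅖ = ⅖ + b + p)
u(j, n) = 21/j (u(j, n) = 3*(7/j) = 21/j)
(u(P(5), -5)*(-10))*h(-9, 6) + 634 = ((21/5)*(-10))*(⅖ + 6 - 9) + 634 = ((21*(⅕))*(-10))*(-13/5) + 634 = ((21/5)*(-10))*(-13/5) + 634 = -42*(-13/5) + 634 = 546/5 + 634 = 3716/5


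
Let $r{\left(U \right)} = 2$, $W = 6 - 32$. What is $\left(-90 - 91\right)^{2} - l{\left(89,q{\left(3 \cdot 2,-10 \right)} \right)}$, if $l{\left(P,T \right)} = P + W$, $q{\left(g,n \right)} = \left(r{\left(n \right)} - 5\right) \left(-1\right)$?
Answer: $32698$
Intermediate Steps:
$W = -26$ ($W = 6 - 32 = -26$)
$q{\left(g,n \right)} = 3$ ($q{\left(g,n \right)} = \left(2 - 5\right) \left(-1\right) = \left(-3\right) \left(-1\right) = 3$)
$l{\left(P,T \right)} = -26 + P$ ($l{\left(P,T \right)} = P - 26 = -26 + P$)
$\left(-90 - 91\right)^{2} - l{\left(89,q{\left(3 \cdot 2,-10 \right)} \right)} = \left(-90 - 91\right)^{2} - \left(-26 + 89\right) = \left(-181\right)^{2} - 63 = 32761 - 63 = 32698$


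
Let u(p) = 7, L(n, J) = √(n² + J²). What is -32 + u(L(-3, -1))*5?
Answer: 3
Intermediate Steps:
L(n, J) = √(J² + n²)
-32 + u(L(-3, -1))*5 = -32 + 7*5 = -32 + 35 = 3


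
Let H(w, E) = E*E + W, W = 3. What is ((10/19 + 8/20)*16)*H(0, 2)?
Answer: 9856/95 ≈ 103.75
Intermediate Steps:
H(w, E) = 3 + E**2 (H(w, E) = E*E + 3 = E**2 + 3 = 3 + E**2)
((10/19 + 8/20)*16)*H(0, 2) = ((10/19 + 8/20)*16)*(3 + 2**2) = ((10*(1/19) + 8*(1/20))*16)*(3 + 4) = ((10/19 + 2/5)*16)*7 = ((88/95)*16)*7 = (1408/95)*7 = 9856/95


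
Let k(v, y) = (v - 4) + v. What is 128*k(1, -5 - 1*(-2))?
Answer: -256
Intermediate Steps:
k(v, y) = -4 + 2*v (k(v, y) = (-4 + v) + v = -4 + 2*v)
128*k(1, -5 - 1*(-2)) = 128*(-4 + 2*1) = 128*(-4 + 2) = 128*(-2) = -256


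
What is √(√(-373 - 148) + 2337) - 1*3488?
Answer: -3488 + √(2337 + I*√521) ≈ -3439.7 + 0.23608*I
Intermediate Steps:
√(√(-373 - 148) + 2337) - 1*3488 = √(√(-521) + 2337) - 3488 = √(I*√521 + 2337) - 3488 = √(2337 + I*√521) - 3488 = -3488 + √(2337 + I*√521)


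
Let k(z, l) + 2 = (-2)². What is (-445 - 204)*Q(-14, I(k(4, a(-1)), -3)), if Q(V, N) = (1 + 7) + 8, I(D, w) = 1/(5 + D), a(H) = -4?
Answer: -10384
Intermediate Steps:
k(z, l) = 2 (k(z, l) = -2 + (-2)² = -2 + 4 = 2)
Q(V, N) = 16 (Q(V, N) = 8 + 8 = 16)
(-445 - 204)*Q(-14, I(k(4, a(-1)), -3)) = (-445 - 204)*16 = -649*16 = -10384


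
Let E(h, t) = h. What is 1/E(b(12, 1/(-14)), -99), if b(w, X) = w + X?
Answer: 14/167 ≈ 0.083832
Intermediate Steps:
b(w, X) = X + w
1/E(b(12, 1/(-14)), -99) = 1/(1/(-14) + 12) = 1/(-1/14 + 12) = 1/(167/14) = 14/167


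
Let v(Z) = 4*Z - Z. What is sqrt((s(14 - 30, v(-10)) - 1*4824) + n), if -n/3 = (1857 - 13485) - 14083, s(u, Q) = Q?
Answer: 3*sqrt(8031) ≈ 268.85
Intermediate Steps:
v(Z) = 3*Z
n = 77133 (n = -3*((1857 - 13485) - 14083) = -3*(-11628 - 14083) = -3*(-25711) = 77133)
sqrt((s(14 - 30, v(-10)) - 1*4824) + n) = sqrt((3*(-10) - 1*4824) + 77133) = sqrt((-30 - 4824) + 77133) = sqrt(-4854 + 77133) = sqrt(72279) = 3*sqrt(8031)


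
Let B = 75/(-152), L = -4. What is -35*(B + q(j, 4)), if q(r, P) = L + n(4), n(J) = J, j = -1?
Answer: 2625/152 ≈ 17.270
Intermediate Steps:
B = -75/152 (B = 75*(-1/152) = -75/152 ≈ -0.49342)
q(r, P) = 0 (q(r, P) = -4 + 4 = 0)
-35*(B + q(j, 4)) = -35*(-75/152 + 0) = -35*(-75/152) = 2625/152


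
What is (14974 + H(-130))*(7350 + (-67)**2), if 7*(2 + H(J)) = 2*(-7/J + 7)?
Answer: 11523028929/65 ≈ 1.7728e+8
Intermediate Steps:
H(J) = -2/J (H(J) = -2 + (2*(-7/J + 7))/7 = -2 + (2*(7 - 7/J))/7 = -2 + (14 - 14/J)/7 = -2 + (2 - 2/J) = -2/J)
(14974 + H(-130))*(7350 + (-67)**2) = (14974 - 2/(-130))*(7350 + (-67)**2) = (14974 - 2*(-1/130))*(7350 + 4489) = (14974 + 1/65)*11839 = (973311/65)*11839 = 11523028929/65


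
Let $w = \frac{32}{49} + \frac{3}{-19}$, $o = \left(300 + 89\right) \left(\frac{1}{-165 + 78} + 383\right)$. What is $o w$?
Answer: $\frac{121943720}{1653} \approx 73771.0$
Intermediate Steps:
$o = \frac{12961480}{87}$ ($o = 389 \left(\frac{1}{-87} + 383\right) = 389 \left(- \frac{1}{87} + 383\right) = 389 \cdot \frac{33320}{87} = \frac{12961480}{87} \approx 1.4898 \cdot 10^{5}$)
$w = \frac{461}{931}$ ($w = 32 \cdot \frac{1}{49} + 3 \left(- \frac{1}{19}\right) = \frac{32}{49} - \frac{3}{19} = \frac{461}{931} \approx 0.49517$)
$o w = \frac{12961480}{87} \cdot \frac{461}{931} = \frac{121943720}{1653}$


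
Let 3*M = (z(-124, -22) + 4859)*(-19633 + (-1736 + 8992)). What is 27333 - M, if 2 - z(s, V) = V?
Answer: 60518890/3 ≈ 2.0173e+7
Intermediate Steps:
z(s, V) = 2 - V
M = -60436891/3 (M = (((2 - 1*(-22)) + 4859)*(-19633 + (-1736 + 8992)))/3 = (((2 + 22) + 4859)*(-19633 + 7256))/3 = ((24 + 4859)*(-12377))/3 = (4883*(-12377))/3 = (⅓)*(-60436891) = -60436891/3 ≈ -2.0146e+7)
27333 - M = 27333 - 1*(-60436891/3) = 27333 + 60436891/3 = 60518890/3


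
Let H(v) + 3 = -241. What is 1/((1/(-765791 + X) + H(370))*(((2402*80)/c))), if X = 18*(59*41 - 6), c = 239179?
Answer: -172772624903/33869181745440 ≈ -0.0051012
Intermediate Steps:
H(v) = -244 (H(v) = -3 - 241 = -244)
X = 43434 (X = 18*(2419 - 6) = 18*2413 = 43434)
1/((1/(-765791 + X) + H(370))*(((2402*80)/c))) = 1/((1/(-765791 + 43434) - 244)*(((2402*80)/239179))) = 1/((1/(-722357) - 244)*((192160*(1/239179)))) = 1/((-1/722357 - 244)*(192160/239179)) = (239179/192160)/(-176255109/722357) = -722357/176255109*239179/192160 = -172772624903/33869181745440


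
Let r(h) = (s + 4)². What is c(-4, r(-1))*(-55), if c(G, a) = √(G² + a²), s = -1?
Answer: -55*√97 ≈ -541.69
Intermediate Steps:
r(h) = 9 (r(h) = (-1 + 4)² = 3² = 9)
c(-4, r(-1))*(-55) = √((-4)² + 9²)*(-55) = √(16 + 81)*(-55) = √97*(-55) = -55*√97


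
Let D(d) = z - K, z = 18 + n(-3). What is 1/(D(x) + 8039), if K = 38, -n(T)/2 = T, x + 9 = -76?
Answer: 1/8025 ≈ 0.00012461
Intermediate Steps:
x = -85 (x = -9 - 76 = -85)
n(T) = -2*T
z = 24 (z = 18 - 2*(-3) = 18 + 6 = 24)
D(d) = -14 (D(d) = 24 - 1*38 = 24 - 38 = -14)
1/(D(x) + 8039) = 1/(-14 + 8039) = 1/8025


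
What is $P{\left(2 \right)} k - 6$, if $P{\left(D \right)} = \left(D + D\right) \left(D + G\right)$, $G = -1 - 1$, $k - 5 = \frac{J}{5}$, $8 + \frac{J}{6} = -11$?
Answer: $-6$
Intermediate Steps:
$J = -114$ ($J = -48 + 6 \left(-11\right) = -48 - 66 = -114$)
$k = - \frac{89}{5}$ ($k = 5 - \frac{114}{5} = - \frac{89}{5} \approx -17.8$)
$G = -2$ ($G = -1 - 1 = -2$)
$P{\left(D \right)} = 2 D \left(-2 + D\right)$ ($P{\left(D \right)} = \left(D + D\right) \left(D - 2\right) = 2 D \left(-2 + D\right)$)
$P{\left(2 \right)} k - 6 = 2 \cdot 2 \left(-2 + 2\right) \left(- \frac{89}{5}\right) - 6 = 2 \cdot 2 \cdot 0 \left(- \frac{89}{5}\right) - 6 = 0 \left(- \frac{89}{5}\right) - 6 = 0 - 6 = -6$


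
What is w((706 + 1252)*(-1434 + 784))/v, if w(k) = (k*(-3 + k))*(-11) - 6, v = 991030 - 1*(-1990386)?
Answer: -8908730094553/1490708 ≈ -5.9762e+6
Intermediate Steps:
v = 2981416 (v = 991030 + 1990386 = 2981416)
w(k) = -6 - 11*k*(-3 + k) (w(k) = -11*k*(-3 + k) - 6 = -6 - 11*k*(-3 + k))
w((706 + 1252)*(-1434 + 784))/v = (-6 - 11*(-1434 + 784)²*(706 + 1252)² + 33*((706 + 1252)*(-1434 + 784)))/2981416 = (-6 - 11*(1958*(-650))² + 33*(1958*(-650)))*(1/2981416) = (-6 - 11*(-1272700)² + 33*(-1272700))*(1/2981416) = (-6 - 11*1619765290000 - 41999100)*(1/2981416) = (-6 - 17817418190000 - 41999100)*(1/2981416) = -17817460189106*1/2981416 = -8908730094553/1490708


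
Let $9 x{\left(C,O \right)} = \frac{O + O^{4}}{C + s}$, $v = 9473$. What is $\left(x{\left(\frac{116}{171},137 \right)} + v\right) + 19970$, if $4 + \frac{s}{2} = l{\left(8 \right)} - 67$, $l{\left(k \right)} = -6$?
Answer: $- \frac{2960648944}{13109} \approx -2.2585 \cdot 10^{5}$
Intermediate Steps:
$s = -154$ ($s = -8 + 2 \left(-6 - 67\right) = -8 + 2 \left(-73\right) = -8 - 146 = -154$)
$x{\left(C,O \right)} = \frac{O + O^{4}}{9 \left(-154 + C\right)}$ ($x{\left(C,O \right)} = \frac{\left(O + O^{4}\right) \frac{1}{C - 154}}{9} = \frac{\left(O + O^{4}\right) \frac{1}{-154 + C}}{9} = \frac{\frac{1}{-154 + C} \left(O + O^{4}\right)}{9} = \frac{O + O^{4}}{9 \left(-154 + C\right)}$)
$\left(x{\left(\frac{116}{171},137 \right)} + v\right) + 19970 = \left(\frac{137 + 137^{4}}{-1386 + 9 \cdot \frac{116}{171}} + 9473\right) + 19970 = \left(\frac{137 + 352275361}{-1386 + 9 \cdot 116 \cdot \frac{1}{171}} + 9473\right) + 19970 = \left(\frac{1}{-1386 + 9 \cdot \frac{116}{171}} \cdot 352275498 + 9473\right) + 19970 = \left(\frac{1}{-1386 + \frac{116}{19}} \cdot 352275498 + 9473\right) + 19970 = \left(\frac{1}{- \frac{26218}{19}} \cdot 352275498 + 9473\right) + 19970 = \left(\left(- \frac{19}{26218}\right) 352275498 + 9473\right) + 19970 = \left(- \frac{3346617231}{13109} + 9473\right) + 19970 = - \frac{3222435674}{13109} + 19970 = - \frac{2960648944}{13109}$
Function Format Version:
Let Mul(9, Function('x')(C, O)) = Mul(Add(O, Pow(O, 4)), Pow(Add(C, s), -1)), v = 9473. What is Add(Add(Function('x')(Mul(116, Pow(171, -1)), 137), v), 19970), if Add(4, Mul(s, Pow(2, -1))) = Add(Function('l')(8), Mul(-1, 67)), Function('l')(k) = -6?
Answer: Rational(-2960648944, 13109) ≈ -2.2585e+5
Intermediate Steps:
s = -154 (s = Add(-8, Mul(2, Add(-6, Mul(-1, 67)))) = Add(-8, Mul(2, Add(-6, -67))) = Add(-8, Mul(2, -73)) = Add(-8, -146) = -154)
Function('x')(C, O) = Mul(Rational(1, 9), Pow(Add(-154, C), -1), Add(O, Pow(O, 4))) (Function('x')(C, O) = Mul(Rational(1, 9), Mul(Add(O, Pow(O, 4)), Pow(Add(C, -154), -1))) = Mul(Rational(1, 9), Mul(Add(O, Pow(O, 4)), Pow(Add(-154, C), -1))) = Mul(Rational(1, 9), Mul(Pow(Add(-154, C), -1), Add(O, Pow(O, 4)))) = Mul(Rational(1, 9), Pow(Add(-154, C), -1), Add(O, Pow(O, 4))))
Add(Add(Function('x')(Mul(116, Pow(171, -1)), 137), v), 19970) = Add(Add(Mul(Pow(Add(-1386, Mul(9, Mul(116, Pow(171, -1)))), -1), Add(137, Pow(137, 4))), 9473), 19970) = Add(Add(Mul(Pow(Add(-1386, Mul(9, Mul(116, Rational(1, 171)))), -1), Add(137, 352275361)), 9473), 19970) = Add(Add(Mul(Pow(Add(-1386, Mul(9, Rational(116, 171))), -1), 352275498), 9473), 19970) = Add(Add(Mul(Pow(Add(-1386, Rational(116, 19)), -1), 352275498), 9473), 19970) = Add(Add(Mul(Pow(Rational(-26218, 19), -1), 352275498), 9473), 19970) = Add(Add(Mul(Rational(-19, 26218), 352275498), 9473), 19970) = Add(Add(Rational(-3346617231, 13109), 9473), 19970) = Add(Rational(-3222435674, 13109), 19970) = Rational(-2960648944, 13109)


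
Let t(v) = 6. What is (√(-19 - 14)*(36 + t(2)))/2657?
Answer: 42*I*√33/2657 ≈ 0.090806*I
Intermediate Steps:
(√(-19 - 14)*(36 + t(2)))/2657 = (√(-19 - 14)*(36 + 6))/2657 = (√(-33)*42)*(1/2657) = ((I*√33)*42)*(1/2657) = (42*I*√33)*(1/2657) = 42*I*√33/2657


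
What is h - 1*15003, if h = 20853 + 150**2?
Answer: 28350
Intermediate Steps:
h = 43353 (h = 20853 + 22500 = 43353)
h - 1*15003 = 43353 - 1*15003 = 43353 - 15003 = 28350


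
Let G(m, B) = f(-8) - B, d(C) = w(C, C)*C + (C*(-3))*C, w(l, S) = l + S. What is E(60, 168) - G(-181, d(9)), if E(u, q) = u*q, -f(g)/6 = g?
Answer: 9951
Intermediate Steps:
f(g) = -6*g
w(l, S) = S + l
d(C) = -C**2 (d(C) = (C + C)*C + (C*(-3))*C = (2*C)*C + (-3*C)*C = 2*C**2 - 3*C**2 = -C**2)
G(m, B) = 48 - B (G(m, B) = -6*(-8) - B = 48 - B)
E(u, q) = q*u
E(60, 168) - G(-181, d(9)) = 168*60 - (48 - (-1)*9**2) = 10080 - (48 - (-1)*81) = 10080 - (48 - 1*(-81)) = 10080 - (48 + 81) = 10080 - 1*129 = 10080 - 129 = 9951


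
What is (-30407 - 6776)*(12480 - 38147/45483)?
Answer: -21104687554819/45483 ≈ -4.6401e+8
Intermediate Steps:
(-30407 - 6776)*(12480 - 38147/45483) = -37183*(12480 - 38147*1/45483) = -37183*(12480 - 38147/45483) = -37183*567589693/45483 = -21104687554819/45483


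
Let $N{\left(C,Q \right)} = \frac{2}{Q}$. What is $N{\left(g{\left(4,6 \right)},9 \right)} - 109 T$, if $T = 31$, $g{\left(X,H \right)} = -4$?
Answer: $- \frac{30409}{9} \approx -3378.8$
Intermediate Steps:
$N{\left(g{\left(4,6 \right)},9 \right)} - 109 T = \frac{2}{9} - 3379 = - \frac{30409}{9}$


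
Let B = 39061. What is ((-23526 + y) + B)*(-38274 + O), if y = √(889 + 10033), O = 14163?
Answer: -374564385 - 24111*√10922 ≈ -3.7708e+8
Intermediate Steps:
y = √10922 ≈ 104.51
((-23526 + y) + B)*(-38274 + O) = ((-23526 + √10922) + 39061)*(-38274 + 14163) = (15535 + √10922)*(-24111) = -374564385 - 24111*√10922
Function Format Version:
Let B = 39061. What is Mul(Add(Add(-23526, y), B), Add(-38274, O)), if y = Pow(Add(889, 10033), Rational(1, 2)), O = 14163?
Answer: Add(-374564385, Mul(-24111, Pow(10922, Rational(1, 2)))) ≈ -3.7708e+8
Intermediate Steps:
y = Pow(10922, Rational(1, 2)) ≈ 104.51
Mul(Add(Add(-23526, y), B), Add(-38274, O)) = Mul(Add(Add(-23526, Pow(10922, Rational(1, 2))), 39061), Add(-38274, 14163)) = Mul(Add(15535, Pow(10922, Rational(1, 2))), -24111) = Add(-374564385, Mul(-24111, Pow(10922, Rational(1, 2))))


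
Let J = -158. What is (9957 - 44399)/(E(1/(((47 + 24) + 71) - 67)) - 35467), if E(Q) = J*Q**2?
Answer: 193736250/199502033 ≈ 0.97110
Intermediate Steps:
E(Q) = -158*Q**2
(9957 - 44399)/(E(1/(((47 + 24) + 71) - 67)) - 35467) = (9957 - 44399)/(-158/(((47 + 24) + 71) - 67)**2 - 35467) = -34442/(-158/((71 + 71) - 67)**2 - 35467) = -34442/(-158/(142 - 67)**2 - 35467) = -34442/(-158*(1/75)**2 - 35467) = -34442/(-158*1/5625 - 35467) = -34442/(-158/5625 - 35467) = -34442/(-199502033/5625) = -34442*(-5625/199502033) = 193736250/199502033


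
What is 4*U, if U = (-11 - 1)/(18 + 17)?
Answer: -48/35 ≈ -1.3714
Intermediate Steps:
U = -12/35 ≈ -0.34286
4*U = 4*(-12/35) = -48/35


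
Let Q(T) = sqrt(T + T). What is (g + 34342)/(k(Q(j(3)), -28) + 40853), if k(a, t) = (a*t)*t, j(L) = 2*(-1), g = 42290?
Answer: 3130647096/1671426233 - 120158976*I/1671426233 ≈ 1.873 - 0.07189*I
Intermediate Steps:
j(L) = -2
Q(T) = sqrt(2)*sqrt(T) (Q(T) = sqrt(2*T) = sqrt(2)*sqrt(T))
k(a, t) = a*t**2
(g + 34342)/(k(Q(j(3)), -28) + 40853) = (42290 + 34342)/((sqrt(2)*sqrt(-2))*(-28)**2 + 40853) = 76632/((sqrt(2)*(I*sqrt(2)))*784 + 40853) = 76632/((2*I)*784 + 40853) = 76632/(1568*I + 40853) = 76632/(40853 + 1568*I) = 76632*((40853 - 1568*I)/1671426233) = 76632*(40853 - 1568*I)/1671426233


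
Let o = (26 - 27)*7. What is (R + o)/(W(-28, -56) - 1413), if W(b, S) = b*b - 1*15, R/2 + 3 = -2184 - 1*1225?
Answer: 297/28 ≈ 10.607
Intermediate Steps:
R = -6824 (R = -6 + 2*(-2184 - 1*1225) = -6 + 2*(-2184 - 1225) = -6 + 2*(-3409) = -6 - 6818 = -6824)
o = -7 (o = -1*7 = -7)
W(b, S) = -15 + b² (W(b, S) = b² - 15 = -15 + b²)
(R + o)/(W(-28, -56) - 1413) = (-6824 - 7)/((-15 + (-28)²) - 1413) = -6831/((-15 + 784) - 1413) = -6831/(769 - 1413) = -6831/(-644) = -6831*(-1/644) = 297/28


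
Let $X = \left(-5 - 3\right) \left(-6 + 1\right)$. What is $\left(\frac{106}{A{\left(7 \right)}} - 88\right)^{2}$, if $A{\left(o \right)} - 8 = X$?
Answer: $\frac{4239481}{576} \approx 7360.2$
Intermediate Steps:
$X = 40$ ($X = \left(-8\right) \left(-5\right) = 40$)
$A{\left(o \right)} = 48$ ($A{\left(o \right)} = 8 + 40 = 48$)
$\left(\frac{106}{A{\left(7 \right)}} - 88\right)^{2} = \left(\frac{106}{48} - 88\right)^{2} = \left(106 \cdot \frac{1}{48} - 88\right)^{2} = \left(\frac{53}{24} - 88\right)^{2} = \left(- \frac{2059}{24}\right)^{2} = \frac{4239481}{576}$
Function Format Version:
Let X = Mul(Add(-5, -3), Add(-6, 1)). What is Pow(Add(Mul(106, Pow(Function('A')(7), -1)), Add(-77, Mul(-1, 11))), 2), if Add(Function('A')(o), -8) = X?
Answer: Rational(4239481, 576) ≈ 7360.2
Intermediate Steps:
X = 40 (X = Mul(-8, -5) = 40)
Function('A')(o) = 48 (Function('A')(o) = Add(8, 40) = 48)
Pow(Add(Mul(106, Pow(Function('A')(7), -1)), Add(-77, Mul(-1, 11))), 2) = Pow(Add(Mul(106, Pow(48, -1)), Add(-77, Mul(-1, 11))), 2) = Pow(Add(Mul(106, Rational(1, 48)), Add(-77, -11)), 2) = Pow(Add(Rational(53, 24), -88), 2) = Pow(Rational(-2059, 24), 2) = Rational(4239481, 576)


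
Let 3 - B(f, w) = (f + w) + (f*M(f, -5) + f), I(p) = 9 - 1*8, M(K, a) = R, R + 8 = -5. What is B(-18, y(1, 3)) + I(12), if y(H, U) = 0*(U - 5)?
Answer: -194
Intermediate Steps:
R = -13 (R = -8 - 5 = -13)
M(K, a) = -13
y(H, U) = 0 (y(H, U) = 0*(-5 + U) = 0)
I(p) = 1 (I(p) = 9 - 8 = 1)
B(f, w) = 3 - w + 11*f (B(f, w) = 3 - ((f + w) + (f*(-13) + f)) = 3 - ((f + w) + (-13*f + f)) = 3 - ((f + w) - 12*f) = 3 - (w - 11*f) = 3 + (-w + 11*f) = 3 - w + 11*f)
B(-18, y(1, 3)) + I(12) = (3 - 1*0 + 11*(-18)) + 1 = (3 + 0 - 198) + 1 = -195 + 1 = -194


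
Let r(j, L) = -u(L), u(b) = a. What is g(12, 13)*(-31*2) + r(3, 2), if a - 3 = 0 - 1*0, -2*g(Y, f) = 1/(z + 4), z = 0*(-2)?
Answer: 19/4 ≈ 4.7500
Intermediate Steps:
z = 0
g(Y, f) = -⅛ (g(Y, f) = -1/(2*(0 + 4)) = -½/4 = -½*¼ = -⅛)
a = 3 (a = 3 + (0 - 1*0) = 3 + (0 + 0) = 3 + 0 = 3)
u(b) = 3
r(j, L) = -3 (r(j, L) = -1*3 = -3)
g(12, 13)*(-31*2) + r(3, 2) = -(-31)*2/8 - 3 = -⅛*(-62) - 3 = 31/4 - 3 = 19/4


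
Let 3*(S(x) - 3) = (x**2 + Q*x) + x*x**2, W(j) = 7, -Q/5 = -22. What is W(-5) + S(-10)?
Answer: -1970/3 ≈ -656.67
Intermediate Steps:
Q = 110 (Q = -5*(-22) = 110)
S(x) = 3 + x**2/3 + x**3/3 + 110*x/3 (S(x) = 3 + ((x**2 + 110*x) + x*x**2)/3 = 3 + ((x**2 + 110*x) + x**3)/3 = 3 + (x**2 + x**3 + 110*x)/3 = 3 + (x**2/3 + x**3/3 + 110*x/3) = 3 + x**2/3 + x**3/3 + 110*x/3)
W(-5) + S(-10) = 7 + (3 + (1/3)*(-10)**2 + (1/3)*(-10)**3 + (110/3)*(-10)) = 7 + (3 + (1/3)*100 + (1/3)*(-1000) - 1100/3) = 7 + (3 + 100/3 - 1000/3 - 1100/3) = 7 - 1991/3 = -1970/3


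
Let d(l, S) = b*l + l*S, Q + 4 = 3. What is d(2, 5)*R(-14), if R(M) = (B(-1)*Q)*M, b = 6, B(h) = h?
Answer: -308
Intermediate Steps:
Q = -1 (Q = -4 + 3 = -1)
R(M) = M (R(M) = (-1*(-1))*M = 1*M = M)
d(l, S) = 6*l + S*l (d(l, S) = 6*l + l*S = 6*l + S*l)
d(2, 5)*R(-14) = (2*(6 + 5))*(-14) = (2*11)*(-14) = 22*(-14) = -308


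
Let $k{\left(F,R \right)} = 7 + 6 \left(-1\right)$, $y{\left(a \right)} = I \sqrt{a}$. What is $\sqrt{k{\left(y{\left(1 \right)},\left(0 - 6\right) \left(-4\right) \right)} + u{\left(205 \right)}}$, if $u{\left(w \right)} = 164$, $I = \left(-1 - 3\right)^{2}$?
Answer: $\sqrt{165} \approx 12.845$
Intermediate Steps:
$I = 16$ ($I = \left(-4\right)^{2} = 16$)
$y{\left(a \right)} = 16 \sqrt{a}$
$k{\left(F,R \right)} = 1$ ($k{\left(F,R \right)} = 7 - 6 = 1$)
$\sqrt{k{\left(y{\left(1 \right)},\left(0 - 6\right) \left(-4\right) \right)} + u{\left(205 \right)}} = \sqrt{1 + 164} = \sqrt{165}$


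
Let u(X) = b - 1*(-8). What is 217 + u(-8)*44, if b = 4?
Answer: 745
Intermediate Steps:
u(X) = 12 (u(X) = 4 - 1*(-8) = 4 + 8 = 12)
217 + u(-8)*44 = 217 + 12*44 = 217 + 528 = 745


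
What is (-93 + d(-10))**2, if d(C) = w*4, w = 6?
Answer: 4761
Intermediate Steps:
d(C) = 24 (d(C) = 6*4 = 24)
(-93 + d(-10))**2 = (-93 + 24)**2 = (-69)**2 = 4761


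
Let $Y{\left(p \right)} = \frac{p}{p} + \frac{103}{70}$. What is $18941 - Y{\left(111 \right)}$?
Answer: $\frac{1325697}{70} \approx 18939.0$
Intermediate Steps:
$Y{\left(p \right)} = \frac{173}{70}$ ($Y{\left(p \right)} = 1 + 103 \cdot \frac{1}{70} = 1 + \frac{103}{70} = \frac{173}{70}$)
$18941 - Y{\left(111 \right)} = 18941 - \frac{173}{70} = \frac{1325697}{70}$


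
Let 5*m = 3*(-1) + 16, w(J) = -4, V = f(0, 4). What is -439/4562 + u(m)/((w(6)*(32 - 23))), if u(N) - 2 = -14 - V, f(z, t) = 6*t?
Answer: 4123/4562 ≈ 0.90377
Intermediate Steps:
V = 24 (V = 6*4 = 24)
m = 13/5 (m = (3*(-1) + 16)/5 = (-3 + 16)/5 = (⅕)*13 = 13/5 ≈ 2.6000)
u(N) = -36 (u(N) = 2 + (-14 - 1*24) = 2 + (-14 - 24) = 2 - 38 = -36)
-439/4562 + u(m)/((w(6)*(32 - 23))) = -439/4562 - 36*(-1/(4*(32 - 23))) = -439*1/4562 - 36/((-4*9)) = -439/4562 - 36/(-36) = -439/4562 - 36*(-1/36) = -439/4562 + 1 = 4123/4562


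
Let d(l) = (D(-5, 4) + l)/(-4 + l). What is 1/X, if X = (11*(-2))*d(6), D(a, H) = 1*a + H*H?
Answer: -1/187 ≈ -0.0053476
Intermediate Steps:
D(a, H) = a + H**2
d(l) = (11 + l)/(-4 + l) (d(l) = ((-5 + 4**2) + l)/(-4 + l) = ((-5 + 16) + l)/(-4 + l) = (11 + l)/(-4 + l))
X = -187 (X = (11*(-2))*((11 + 6)/(-4 + 6)) = -22*17/2 = -187)
1/X = 1/(-187) = -1/187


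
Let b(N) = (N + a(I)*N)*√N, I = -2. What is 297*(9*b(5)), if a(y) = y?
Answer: -13365*√5 ≈ -29885.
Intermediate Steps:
b(N) = -N^(3/2) (b(N) = (N - 2*N)*√N = (-N)*√N = -N^(3/2))
297*(9*b(5)) = 297*(9*(-5^(3/2))) = 297*(9*(-5*√5)) = 297*(-45*√5) = -13365*√5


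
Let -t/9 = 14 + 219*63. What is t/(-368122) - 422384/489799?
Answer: -94607316947/180305787478 ≈ -0.52470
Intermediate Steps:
t = -124299 (t = -9*(14 + 219*63) = -9*(14 + 13797) = -9*13811 = -124299)
t/(-368122) - 422384/489799 = -124299/(-368122) - 422384/489799 = -124299*(-1/368122) - 422384*1/489799 = 124299/368122 - 422384/489799 = -94607316947/180305787478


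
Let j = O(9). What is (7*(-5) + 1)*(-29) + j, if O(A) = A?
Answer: 995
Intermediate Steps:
j = 9
(7*(-5) + 1)*(-29) + j = (7*(-5) + 1)*(-29) + 9 = (-35 + 1)*(-29) + 9 = -34*(-29) + 9 = 986 + 9 = 995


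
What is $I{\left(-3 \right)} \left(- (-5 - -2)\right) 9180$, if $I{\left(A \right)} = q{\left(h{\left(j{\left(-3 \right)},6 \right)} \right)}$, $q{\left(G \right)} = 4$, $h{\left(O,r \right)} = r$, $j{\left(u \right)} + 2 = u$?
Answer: $110160$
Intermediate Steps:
$j{\left(u \right)} = -2 + u$
$I{\left(A \right)} = 4$
$I{\left(-3 \right)} \left(- (-5 - -2)\right) 9180 = 4 \left(- (-5 - -2)\right) 9180 = 4 \left(- (-5 + 2)\right) 9180 = 4 \left(\left(-1\right) \left(-3\right)\right) 9180 = 4 \cdot 3 \cdot 9180 = 12 \cdot 9180 = 110160$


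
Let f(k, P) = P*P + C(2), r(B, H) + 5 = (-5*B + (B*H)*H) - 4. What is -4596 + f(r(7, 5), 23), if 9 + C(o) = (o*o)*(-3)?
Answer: -4088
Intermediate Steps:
C(o) = -9 - 3*o² (C(o) = -9 + (o*o)*(-3) = -9 + o²*(-3) = -9 - 3*o²)
r(B, H) = -9 - 5*B + B*H² (r(B, H) = -5 + ((-5*B + (B*H)*H) - 4) = -5 + ((-5*B + B*H²) - 4) = -5 + (-4 - 5*B + B*H²) = -9 - 5*B + B*H²)
f(k, P) = -21 + P² (f(k, P) = P*P + (-9 - 3*2²) = P² + (-9 - 3*4) = P² + (-9 - 12) = P² - 21 = -21 + P²)
-4596 + f(r(7, 5), 23) = -4596 + (-21 + 23²) = -4596 + (-21 + 529) = -4596 + 508 = -4088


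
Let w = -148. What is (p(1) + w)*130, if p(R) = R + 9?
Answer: -17940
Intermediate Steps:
p(R) = 9 + R
(p(1) + w)*130 = ((9 + 1) - 148)*130 = (10 - 148)*130 = -138*130 = -17940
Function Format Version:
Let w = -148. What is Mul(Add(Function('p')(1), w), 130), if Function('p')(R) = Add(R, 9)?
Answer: -17940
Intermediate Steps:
Function('p')(R) = Add(9, R)
Mul(Add(Function('p')(1), w), 130) = Mul(Add(Add(9, 1), -148), 130) = Mul(Add(10, -148), 130) = Mul(-138, 130) = -17940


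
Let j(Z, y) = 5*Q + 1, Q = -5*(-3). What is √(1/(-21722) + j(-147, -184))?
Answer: √35860219862/21722 ≈ 8.7178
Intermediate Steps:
Q = 15
j(Z, y) = 76 (j(Z, y) = 5*15 + 1 = 75 + 1 = 76)
√(1/(-21722) + j(-147, -184)) = √(1/(-21722) + 76) = √(-1/21722 + 76) = √(1650871/21722) = √35860219862/21722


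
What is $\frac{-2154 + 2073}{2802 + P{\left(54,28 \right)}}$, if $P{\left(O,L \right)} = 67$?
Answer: $- \frac{81}{2869} \approx -0.028233$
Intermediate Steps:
$\frac{-2154 + 2073}{2802 + P{\left(54,28 \right)}} = \frac{-2154 + 2073}{2802 + 67} = - \frac{81}{2869}$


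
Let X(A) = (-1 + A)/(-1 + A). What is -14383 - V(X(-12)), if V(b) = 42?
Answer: -14425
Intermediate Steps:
X(A) = 1
-14383 - V(X(-12)) = -14383 - 1*42 = -14383 - 42 = -14425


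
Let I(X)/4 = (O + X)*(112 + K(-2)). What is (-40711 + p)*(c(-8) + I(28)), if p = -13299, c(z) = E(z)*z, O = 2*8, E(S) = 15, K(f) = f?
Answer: -1039152400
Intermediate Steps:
O = 16
I(X) = 7040 + 440*X (I(X) = 4*((16 + X)*(112 - 2)) = 4*((16 + X)*110) = 4*(1760 + 110*X) = 7040 + 440*X)
c(z) = 15*z
(-40711 + p)*(c(-8) + I(28)) = (-40711 - 13299)*(15*(-8) + (7040 + 440*28)) = -54010*(-120 + (7040 + 12320)) = -54010*(-120 + 19360) = -54010*19240 = -1039152400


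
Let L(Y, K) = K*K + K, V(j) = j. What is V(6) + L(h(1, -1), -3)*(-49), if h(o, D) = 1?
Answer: -288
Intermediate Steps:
L(Y, K) = K + K² (L(Y, K) = K² + K = K + K²)
V(6) + L(h(1, -1), -3)*(-49) = 6 - 3*(1 - 3)*(-49) = 6 - 3*(-2)*(-49) = 6 + 6*(-49) = 6 - 294 = -288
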